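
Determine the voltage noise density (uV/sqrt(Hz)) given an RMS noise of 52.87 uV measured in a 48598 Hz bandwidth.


Noise spectral density = Vrms / sqrt(BW).
NSD = 52.87 / sqrt(48598)
NSD = 52.87 / 220.4495
NSD = 0.2398 uV/sqrt(Hz)

0.2398 uV/sqrt(Hz)


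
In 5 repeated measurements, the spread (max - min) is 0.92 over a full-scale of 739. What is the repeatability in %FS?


Repeatability = (spread / full scale) * 100%.
R = (0.92 / 739) * 100
R = 0.124 %FS

0.124 %FS


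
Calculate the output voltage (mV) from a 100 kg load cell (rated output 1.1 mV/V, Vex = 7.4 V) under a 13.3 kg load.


Vout = rated_output * Vex * (load / capacity).
Vout = 1.1 * 7.4 * (13.3 / 100)
Vout = 1.1 * 7.4 * 0.133
Vout = 1.083 mV

1.083 mV


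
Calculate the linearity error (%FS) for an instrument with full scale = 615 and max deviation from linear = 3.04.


Linearity error = (max deviation / full scale) * 100%.
Linearity = (3.04 / 615) * 100
Linearity = 0.494 %FS

0.494 %FS


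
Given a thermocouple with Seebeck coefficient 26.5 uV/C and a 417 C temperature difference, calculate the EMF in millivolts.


The thermocouple output V = sensitivity * dT.
V = 26.5 uV/C * 417 C
V = 11050.5 uV
V = 11.05 mV

11.05 mV


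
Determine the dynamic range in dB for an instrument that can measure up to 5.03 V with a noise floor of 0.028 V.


Dynamic range = 20 * log10(Vmax / Vnoise).
DR = 20 * log10(5.03 / 0.028)
DR = 20 * log10(179.64)
DR = 45.09 dB

45.09 dB


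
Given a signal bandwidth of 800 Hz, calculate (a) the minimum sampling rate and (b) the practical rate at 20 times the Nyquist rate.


By Nyquist theorem, fs_min = 2 * fmax.
fs_min = 2 * 800 = 1600 Hz
Practical rate = 20 * fs_min = 20 * 1600 = 32000 Hz

fs_min = 1600 Hz, fs_practical = 32000 Hz


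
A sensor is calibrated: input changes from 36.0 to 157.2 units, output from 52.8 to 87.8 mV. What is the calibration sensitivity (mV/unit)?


Sensitivity = (y2 - y1) / (x2 - x1).
S = (87.8 - 52.8) / (157.2 - 36.0)
S = 35.0 / 121.2
S = 0.2888 mV/unit

0.2888 mV/unit


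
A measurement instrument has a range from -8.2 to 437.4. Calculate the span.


Span = upper range - lower range.
Span = 437.4 - (-8.2)
Span = 445.6

445.6


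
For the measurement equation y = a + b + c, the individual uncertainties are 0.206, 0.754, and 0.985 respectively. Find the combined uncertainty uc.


For a sum of independent quantities, uc = sqrt(u1^2 + u2^2 + u3^2).
uc = sqrt(0.206^2 + 0.754^2 + 0.985^2)
uc = sqrt(0.042436 + 0.568516 + 0.970225)
uc = 1.2574

1.2574


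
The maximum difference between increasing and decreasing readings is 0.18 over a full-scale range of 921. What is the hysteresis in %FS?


Hysteresis = (max difference / full scale) * 100%.
H = (0.18 / 921) * 100
H = 0.02 %FS

0.02 %FS


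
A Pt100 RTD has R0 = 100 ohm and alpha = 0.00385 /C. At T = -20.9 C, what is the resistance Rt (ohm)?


The RTD equation: Rt = R0 * (1 + alpha * T).
Rt = 100 * (1 + 0.00385 * -20.9)
Rt = 100 * (1 + -0.080465)
Rt = 100 * 0.919535
Rt = 91.954 ohm

91.954 ohm


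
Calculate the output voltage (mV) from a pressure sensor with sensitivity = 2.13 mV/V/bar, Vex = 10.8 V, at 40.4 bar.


Output = sensitivity * Vex * P.
Vout = 2.13 * 10.8 * 40.4
Vout = 23.004 * 40.4
Vout = 929.36 mV

929.36 mV


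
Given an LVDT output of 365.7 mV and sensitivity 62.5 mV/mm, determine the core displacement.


Displacement = Vout / sensitivity.
d = 365.7 / 62.5
d = 5.851 mm

5.851 mm


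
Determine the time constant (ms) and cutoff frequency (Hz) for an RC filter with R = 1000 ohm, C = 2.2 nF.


Time constant: tau = R * C.
tau = 1000 * 2.20e-09 = 2.2e-06 s
tau = 0.0022 ms
Cutoff frequency: fc = 1 / (2*pi*R*C).
fc = 1 / (2*pi*2.2e-06) = 72343.16 Hz

tau = 0.0022 ms, fc = 72343.16 Hz


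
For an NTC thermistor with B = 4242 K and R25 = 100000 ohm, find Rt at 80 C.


NTC thermistor equation: Rt = R25 * exp(B * (1/T - 1/T25)).
T in Kelvin: 353.15 K, T25 = 298.15 K
1/T - 1/T25 = 1/353.15 - 1/298.15 = -0.00052236
B * (1/T - 1/T25) = 4242 * -0.00052236 = -2.2158
Rt = 100000 * exp(-2.2158) = 10906.1 ohm

10906.1 ohm


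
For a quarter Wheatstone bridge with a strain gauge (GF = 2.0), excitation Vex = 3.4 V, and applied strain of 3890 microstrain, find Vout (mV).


Quarter bridge output: Vout = (GF * epsilon * Vex) / 4.
Vout = (2.0 * 3890e-6 * 3.4) / 4
Vout = 0.026452 / 4 V
Vout = 0.006613 V = 6.613 mV

6.613 mV


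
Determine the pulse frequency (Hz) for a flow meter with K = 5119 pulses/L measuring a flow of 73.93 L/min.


Frequency = K * Q / 60 (converting L/min to L/s).
f = 5119 * 73.93 / 60
f = 378447.67 / 60
f = 6307.46 Hz

6307.46 Hz


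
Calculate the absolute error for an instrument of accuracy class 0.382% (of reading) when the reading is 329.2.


Absolute error = (accuracy% / 100) * reading.
Error = (0.382 / 100) * 329.2
Error = 0.00382 * 329.2
Error = 1.2575

1.2575


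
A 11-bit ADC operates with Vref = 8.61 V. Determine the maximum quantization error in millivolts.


The maximum quantization error is +/- LSB/2.
LSB = Vref / 2^n = 8.61 / 2048 = 0.0042041 V
Max error = LSB / 2 = 0.0042041 / 2 = 0.00210205 V
Max error = 2.1021 mV

2.1021 mV


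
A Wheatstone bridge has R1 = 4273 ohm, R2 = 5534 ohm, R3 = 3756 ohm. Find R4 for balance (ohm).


At balance: R1*R4 = R2*R3, so R4 = R2*R3/R1.
R4 = 5534 * 3756 / 4273
R4 = 20785704 / 4273
R4 = 4864.43 ohm

4864.43 ohm


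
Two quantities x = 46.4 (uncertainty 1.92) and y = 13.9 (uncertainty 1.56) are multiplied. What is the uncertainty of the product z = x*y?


For a product z = x*y, the relative uncertainty is:
uz/z = sqrt((ux/x)^2 + (uy/y)^2)
Relative uncertainties: ux/x = 1.92/46.4 = 0.041379
uy/y = 1.56/13.9 = 0.11223
z = 46.4 * 13.9 = 645.0
uz = 645.0 * sqrt(0.041379^2 + 0.11223^2) = 77.147

77.147


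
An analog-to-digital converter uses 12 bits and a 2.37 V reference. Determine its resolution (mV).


The resolution (LSB) of an ADC is Vref / 2^n.
LSB = 2.37 / 2^12
LSB = 2.37 / 4096
LSB = 0.00057861 V = 0.57861328 mV

0.57861328 mV


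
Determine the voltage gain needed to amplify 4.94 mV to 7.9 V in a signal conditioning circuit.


Gain = Vout / Vin (converting to same units).
G = 7.9 V / 4.94 mV
G = 7900.0 mV / 4.94 mV
G = 1599.19

1599.19


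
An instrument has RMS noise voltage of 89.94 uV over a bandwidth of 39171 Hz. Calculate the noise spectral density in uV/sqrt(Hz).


Noise spectral density = Vrms / sqrt(BW).
NSD = 89.94 / sqrt(39171)
NSD = 89.94 / 197.9166
NSD = 0.4544 uV/sqrt(Hz)

0.4544 uV/sqrt(Hz)


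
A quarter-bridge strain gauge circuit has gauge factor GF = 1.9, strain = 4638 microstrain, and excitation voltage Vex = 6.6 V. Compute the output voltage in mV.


Quarter bridge output: Vout = (GF * epsilon * Vex) / 4.
Vout = (1.9 * 4638e-6 * 6.6) / 4
Vout = 0.05816052 / 4 V
Vout = 0.01454013 V = 14.5401 mV

14.5401 mV


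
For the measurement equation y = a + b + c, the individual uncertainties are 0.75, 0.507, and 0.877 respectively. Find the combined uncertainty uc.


For a sum of independent quantities, uc = sqrt(u1^2 + u2^2 + u3^2).
uc = sqrt(0.75^2 + 0.507^2 + 0.877^2)
uc = sqrt(0.5625 + 0.257049 + 0.769129)
uc = 1.2604

1.2604


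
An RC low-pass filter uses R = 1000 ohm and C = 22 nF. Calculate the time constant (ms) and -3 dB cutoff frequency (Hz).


Time constant: tau = R * C.
tau = 1000 * 2.20e-08 = 2.2e-05 s
tau = 0.022 ms
Cutoff frequency: fc = 1 / (2*pi*R*C).
fc = 1 / (2*pi*2.2e-05) = 7234.32 Hz

tau = 0.022 ms, fc = 7234.32 Hz


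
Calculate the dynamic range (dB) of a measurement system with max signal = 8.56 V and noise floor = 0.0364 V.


Dynamic range = 20 * log10(Vmax / Vnoise).
DR = 20 * log10(8.56 / 0.0364)
DR = 20 * log10(235.16)
DR = 47.43 dB

47.43 dB


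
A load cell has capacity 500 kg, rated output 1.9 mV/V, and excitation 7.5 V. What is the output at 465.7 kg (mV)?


Vout = rated_output * Vex * (load / capacity).
Vout = 1.9 * 7.5 * (465.7 / 500)
Vout = 1.9 * 7.5 * 0.9314
Vout = 13.272 mV

13.272 mV


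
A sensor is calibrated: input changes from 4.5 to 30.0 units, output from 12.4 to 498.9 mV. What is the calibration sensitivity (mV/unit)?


Sensitivity = (y2 - y1) / (x2 - x1).
S = (498.9 - 12.4) / (30.0 - 4.5)
S = 486.5 / 25.5
S = 19.0784 mV/unit

19.0784 mV/unit


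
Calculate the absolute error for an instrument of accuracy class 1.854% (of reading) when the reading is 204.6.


Absolute error = (accuracy% / 100) * reading.
Error = (1.854 / 100) * 204.6
Error = 0.01854 * 204.6
Error = 3.7933

3.7933


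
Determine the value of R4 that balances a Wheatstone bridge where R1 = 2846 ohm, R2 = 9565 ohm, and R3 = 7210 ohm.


At balance: R1*R4 = R2*R3, so R4 = R2*R3/R1.
R4 = 9565 * 7210 / 2846
R4 = 68963650 / 2846
R4 = 24231.78 ohm

24231.78 ohm


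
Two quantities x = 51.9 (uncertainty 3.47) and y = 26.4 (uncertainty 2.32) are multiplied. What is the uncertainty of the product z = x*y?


For a product z = x*y, the relative uncertainty is:
uz/z = sqrt((ux/x)^2 + (uy/y)^2)
Relative uncertainties: ux/x = 3.47/51.9 = 0.066859
uy/y = 2.32/26.4 = 0.087879
z = 51.9 * 26.4 = 1370.2
uz = 1370.2 * sqrt(0.066859^2 + 0.087879^2) = 151.295

151.295


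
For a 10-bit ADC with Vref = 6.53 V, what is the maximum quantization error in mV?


The maximum quantization error is +/- LSB/2.
LSB = Vref / 2^n = 6.53 / 1024 = 0.00637695 V
Max error = LSB / 2 = 0.00637695 / 2 = 0.00318848 V
Max error = 3.1885 mV

3.1885 mV


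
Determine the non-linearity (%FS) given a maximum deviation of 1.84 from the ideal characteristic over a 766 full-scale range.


Linearity error = (max deviation / full scale) * 100%.
Linearity = (1.84 / 766) * 100
Linearity = 0.24 %FS

0.24 %FS


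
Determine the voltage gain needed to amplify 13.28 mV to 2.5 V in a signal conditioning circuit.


Gain = Vout / Vin (converting to same units).
G = 2.5 V / 13.28 mV
G = 2500.0 mV / 13.28 mV
G = 188.25

188.25


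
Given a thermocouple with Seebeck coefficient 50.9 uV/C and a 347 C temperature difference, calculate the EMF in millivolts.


The thermocouple output V = sensitivity * dT.
V = 50.9 uV/C * 347 C
V = 17662.3 uV
V = 17.662 mV

17.662 mV


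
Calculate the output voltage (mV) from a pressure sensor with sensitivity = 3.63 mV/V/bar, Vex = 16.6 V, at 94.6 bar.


Output = sensitivity * Vex * P.
Vout = 3.63 * 16.6 * 94.6
Vout = 60.258 * 94.6
Vout = 5700.41 mV

5700.41 mV


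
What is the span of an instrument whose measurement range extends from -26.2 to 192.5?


Span = upper range - lower range.
Span = 192.5 - (-26.2)
Span = 218.7

218.7


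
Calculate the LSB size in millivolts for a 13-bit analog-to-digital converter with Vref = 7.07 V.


The resolution (LSB) of an ADC is Vref / 2^n.
LSB = 7.07 / 2^13
LSB = 7.07 / 8192
LSB = 0.00086304 V = 0.86303711 mV

0.86303711 mV


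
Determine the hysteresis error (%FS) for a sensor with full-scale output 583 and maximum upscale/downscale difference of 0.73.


Hysteresis = (max difference / full scale) * 100%.
H = (0.73 / 583) * 100
H = 0.125 %FS

0.125 %FS


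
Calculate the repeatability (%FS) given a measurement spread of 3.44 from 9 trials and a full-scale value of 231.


Repeatability = (spread / full scale) * 100%.
R = (3.44 / 231) * 100
R = 1.489 %FS

1.489 %FS


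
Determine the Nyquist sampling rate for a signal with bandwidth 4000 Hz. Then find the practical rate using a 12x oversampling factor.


By Nyquist theorem, fs_min = 2 * fmax.
fs_min = 2 * 4000 = 8000 Hz
Practical rate = 12 * fs_min = 12 * 8000 = 96000 Hz

fs_min = 8000 Hz, fs_practical = 96000 Hz


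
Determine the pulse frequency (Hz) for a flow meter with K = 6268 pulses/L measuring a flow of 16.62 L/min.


Frequency = K * Q / 60 (converting L/min to L/s).
f = 6268 * 16.62 / 60
f = 104174.16 / 60
f = 1736.24 Hz

1736.24 Hz


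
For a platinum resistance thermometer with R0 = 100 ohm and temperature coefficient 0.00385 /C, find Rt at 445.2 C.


The RTD equation: Rt = R0 * (1 + alpha * T).
Rt = 100 * (1 + 0.00385 * 445.2)
Rt = 100 * (1 + 1.71402)
Rt = 100 * 2.71402
Rt = 271.402 ohm

271.402 ohm


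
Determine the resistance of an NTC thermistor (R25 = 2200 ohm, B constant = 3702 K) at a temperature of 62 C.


NTC thermistor equation: Rt = R25 * exp(B * (1/T - 1/T25)).
T in Kelvin: 335.15 K, T25 = 298.15 K
1/T - 1/T25 = 1/335.15 - 1/298.15 = -0.00037028
B * (1/T - 1/T25) = 3702 * -0.00037028 = -1.3708
Rt = 2200 * exp(-1.3708) = 558.6 ohm

558.6 ohm


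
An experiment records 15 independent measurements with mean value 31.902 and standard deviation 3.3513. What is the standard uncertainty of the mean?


The standard uncertainty for Type A evaluation is u = s / sqrt(n).
u = 3.3513 / sqrt(15)
u = 3.3513 / 3.873
u = 0.8653

0.8653


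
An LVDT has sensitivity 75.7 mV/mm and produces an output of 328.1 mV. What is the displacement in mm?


Displacement = Vout / sensitivity.
d = 328.1 / 75.7
d = 4.334 mm

4.334 mm


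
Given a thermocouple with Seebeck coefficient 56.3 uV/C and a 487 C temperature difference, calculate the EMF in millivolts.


The thermocouple output V = sensitivity * dT.
V = 56.3 uV/C * 487 C
V = 27418.1 uV
V = 27.418 mV

27.418 mV


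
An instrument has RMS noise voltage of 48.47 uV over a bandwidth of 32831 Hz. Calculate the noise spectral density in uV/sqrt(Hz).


Noise spectral density = Vrms / sqrt(BW).
NSD = 48.47 / sqrt(32831)
NSD = 48.47 / 181.1933
NSD = 0.2675 uV/sqrt(Hz)

0.2675 uV/sqrt(Hz)


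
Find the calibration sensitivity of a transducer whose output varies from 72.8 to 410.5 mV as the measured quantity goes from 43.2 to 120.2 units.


Sensitivity = (y2 - y1) / (x2 - x1).
S = (410.5 - 72.8) / (120.2 - 43.2)
S = 337.7 / 77.0
S = 4.3857 mV/unit

4.3857 mV/unit


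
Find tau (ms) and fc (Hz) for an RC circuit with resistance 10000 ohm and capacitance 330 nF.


Time constant: tau = R * C.
tau = 10000 * 3.30e-07 = 0.0033 s
tau = 3.3 ms
Cutoff frequency: fc = 1 / (2*pi*R*C).
fc = 1 / (2*pi*0.0033) = 48.23 Hz

tau = 3.3 ms, fc = 48.23 Hz


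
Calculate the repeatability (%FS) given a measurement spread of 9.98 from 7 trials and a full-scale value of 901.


Repeatability = (spread / full scale) * 100%.
R = (9.98 / 901) * 100
R = 1.108 %FS

1.108 %FS


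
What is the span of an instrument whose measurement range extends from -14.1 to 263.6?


Span = upper range - lower range.
Span = 263.6 - (-14.1)
Span = 277.7

277.7


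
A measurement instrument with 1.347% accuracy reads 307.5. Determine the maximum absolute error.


Absolute error = (accuracy% / 100) * reading.
Error = (1.347 / 100) * 307.5
Error = 0.01347 * 307.5
Error = 4.142

4.142


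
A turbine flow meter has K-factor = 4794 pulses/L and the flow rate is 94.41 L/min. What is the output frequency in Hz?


Frequency = K * Q / 60 (converting L/min to L/s).
f = 4794 * 94.41 / 60
f = 452601.54 / 60
f = 7543.36 Hz

7543.36 Hz


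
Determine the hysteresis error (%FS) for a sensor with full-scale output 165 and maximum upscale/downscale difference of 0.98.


Hysteresis = (max difference / full scale) * 100%.
H = (0.98 / 165) * 100
H = 0.594 %FS

0.594 %FS


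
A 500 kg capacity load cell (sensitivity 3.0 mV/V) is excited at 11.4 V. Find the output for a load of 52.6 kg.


Vout = rated_output * Vex * (load / capacity).
Vout = 3.0 * 11.4 * (52.6 / 500)
Vout = 3.0 * 11.4 * 0.1052
Vout = 3.598 mV

3.598 mV


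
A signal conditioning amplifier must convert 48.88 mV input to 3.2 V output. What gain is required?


Gain = Vout / Vin (converting to same units).
G = 3.2 V / 48.88 mV
G = 3200.0 mV / 48.88 mV
G = 65.47

65.47


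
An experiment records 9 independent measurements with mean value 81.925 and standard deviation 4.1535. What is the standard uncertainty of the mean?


The standard uncertainty for Type A evaluation is u = s / sqrt(n).
u = 4.1535 / sqrt(9)
u = 4.1535 / 3.0
u = 1.3845

1.3845


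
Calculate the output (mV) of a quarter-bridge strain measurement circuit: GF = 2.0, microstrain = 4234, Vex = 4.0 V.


Quarter bridge output: Vout = (GF * epsilon * Vex) / 4.
Vout = (2.0 * 4234e-6 * 4.0) / 4
Vout = 0.033872 / 4 V
Vout = 0.008468 V = 8.468 mV

8.468 mV


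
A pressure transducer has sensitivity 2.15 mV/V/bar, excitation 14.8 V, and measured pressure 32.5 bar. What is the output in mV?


Output = sensitivity * Vex * P.
Vout = 2.15 * 14.8 * 32.5
Vout = 31.82 * 32.5
Vout = 1034.15 mV

1034.15 mV


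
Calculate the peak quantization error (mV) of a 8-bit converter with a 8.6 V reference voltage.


The maximum quantization error is +/- LSB/2.
LSB = Vref / 2^n = 8.6 / 256 = 0.03359375 V
Max error = LSB / 2 = 0.03359375 / 2 = 0.01679687 V
Max error = 16.7969 mV

16.7969 mV


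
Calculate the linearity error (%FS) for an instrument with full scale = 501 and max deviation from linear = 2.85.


Linearity error = (max deviation / full scale) * 100%.
Linearity = (2.85 / 501) * 100
Linearity = 0.569 %FS

0.569 %FS


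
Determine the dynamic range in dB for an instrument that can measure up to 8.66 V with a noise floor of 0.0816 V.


Dynamic range = 20 * log10(Vmax / Vnoise).
DR = 20 * log10(8.66 / 0.0816)
DR = 20 * log10(106.13)
DR = 40.52 dB

40.52 dB


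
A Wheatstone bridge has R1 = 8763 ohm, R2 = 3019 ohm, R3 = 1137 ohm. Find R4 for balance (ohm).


At balance: R1*R4 = R2*R3, so R4 = R2*R3/R1.
R4 = 3019 * 1137 / 8763
R4 = 3432603 / 8763
R4 = 391.72 ohm

391.72 ohm


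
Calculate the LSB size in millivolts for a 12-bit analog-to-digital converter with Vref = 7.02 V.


The resolution (LSB) of an ADC is Vref / 2^n.
LSB = 7.02 / 2^12
LSB = 7.02 / 4096
LSB = 0.00171387 V = 1.71386719 mV

1.71386719 mV


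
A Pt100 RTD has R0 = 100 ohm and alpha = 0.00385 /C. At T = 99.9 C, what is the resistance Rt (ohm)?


The RTD equation: Rt = R0 * (1 + alpha * T).
Rt = 100 * (1 + 0.00385 * 99.9)
Rt = 100 * (1 + 0.384615)
Rt = 100 * 1.384615
Rt = 138.462 ohm

138.462 ohm


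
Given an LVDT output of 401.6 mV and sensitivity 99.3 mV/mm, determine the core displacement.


Displacement = Vout / sensitivity.
d = 401.6 / 99.3
d = 4.044 mm

4.044 mm


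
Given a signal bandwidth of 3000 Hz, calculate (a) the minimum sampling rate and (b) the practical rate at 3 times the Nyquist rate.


By Nyquist theorem, fs_min = 2 * fmax.
fs_min = 2 * 3000 = 6000 Hz
Practical rate = 3 * fs_min = 3 * 6000 = 18000 Hz

fs_min = 6000 Hz, fs_practical = 18000 Hz


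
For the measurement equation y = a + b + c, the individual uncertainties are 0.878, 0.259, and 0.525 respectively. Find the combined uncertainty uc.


For a sum of independent quantities, uc = sqrt(u1^2 + u2^2 + u3^2).
uc = sqrt(0.878^2 + 0.259^2 + 0.525^2)
uc = sqrt(0.770884 + 0.067081 + 0.275625)
uc = 1.0553

1.0553


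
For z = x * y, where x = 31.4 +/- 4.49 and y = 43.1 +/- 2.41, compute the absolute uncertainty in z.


For a product z = x*y, the relative uncertainty is:
uz/z = sqrt((ux/x)^2 + (uy/y)^2)
Relative uncertainties: ux/x = 4.49/31.4 = 0.142994
uy/y = 2.41/43.1 = 0.055916
z = 31.4 * 43.1 = 1353.3
uz = 1353.3 * sqrt(0.142994^2 + 0.055916^2) = 207.789

207.789


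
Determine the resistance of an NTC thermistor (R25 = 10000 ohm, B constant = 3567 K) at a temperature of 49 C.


NTC thermistor equation: Rt = R25 * exp(B * (1/T - 1/T25)).
T in Kelvin: 322.15 K, T25 = 298.15 K
1/T - 1/T25 = 1/322.15 - 1/298.15 = -0.00024987
B * (1/T - 1/T25) = 3567 * -0.00024987 = -0.8913
Rt = 10000 * exp(-0.8913) = 4101.2 ohm

4101.2 ohm


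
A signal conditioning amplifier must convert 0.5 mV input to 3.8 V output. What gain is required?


Gain = Vout / Vin (converting to same units).
G = 3.8 V / 0.5 mV
G = 3800.0 mV / 0.5 mV
G = 7600.0

7600.0


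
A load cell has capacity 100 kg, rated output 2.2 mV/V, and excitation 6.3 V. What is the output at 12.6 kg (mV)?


Vout = rated_output * Vex * (load / capacity).
Vout = 2.2 * 6.3 * (12.6 / 100)
Vout = 2.2 * 6.3 * 0.126
Vout = 1.746 mV

1.746 mV


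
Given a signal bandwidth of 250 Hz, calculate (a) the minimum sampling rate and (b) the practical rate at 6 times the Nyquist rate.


By Nyquist theorem, fs_min = 2 * fmax.
fs_min = 2 * 250 = 500 Hz
Practical rate = 6 * fs_min = 6 * 500 = 3000 Hz

fs_min = 500 Hz, fs_practical = 3000 Hz


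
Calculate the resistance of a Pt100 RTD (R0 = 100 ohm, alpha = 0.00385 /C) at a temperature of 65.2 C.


The RTD equation: Rt = R0 * (1 + alpha * T).
Rt = 100 * (1 + 0.00385 * 65.2)
Rt = 100 * (1 + 0.25102)
Rt = 100 * 1.25102
Rt = 125.102 ohm

125.102 ohm


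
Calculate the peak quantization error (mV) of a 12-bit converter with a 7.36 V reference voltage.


The maximum quantization error is +/- LSB/2.
LSB = Vref / 2^n = 7.36 / 4096 = 0.00179688 V
Max error = LSB / 2 = 0.00179688 / 2 = 0.00089844 V
Max error = 0.8984 mV

0.8984 mV


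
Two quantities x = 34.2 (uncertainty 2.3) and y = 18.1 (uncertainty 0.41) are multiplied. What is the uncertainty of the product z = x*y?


For a product z = x*y, the relative uncertainty is:
uz/z = sqrt((ux/x)^2 + (uy/y)^2)
Relative uncertainties: ux/x = 2.3/34.2 = 0.067251
uy/y = 0.41/18.1 = 0.022652
z = 34.2 * 18.1 = 619.0
uz = 619.0 * sqrt(0.067251^2 + 0.022652^2) = 43.928

43.928


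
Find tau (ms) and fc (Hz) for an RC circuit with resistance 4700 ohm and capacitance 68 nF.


Time constant: tau = R * C.
tau = 4700 * 6.80e-08 = 0.0003196 s
tau = 0.3196 ms
Cutoff frequency: fc = 1 / (2*pi*R*C).
fc = 1 / (2*pi*0.0003196) = 497.98 Hz

tau = 0.3196 ms, fc = 497.98 Hz


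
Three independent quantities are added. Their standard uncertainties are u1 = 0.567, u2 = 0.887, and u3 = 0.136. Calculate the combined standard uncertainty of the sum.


For a sum of independent quantities, uc = sqrt(u1^2 + u2^2 + u3^2).
uc = sqrt(0.567^2 + 0.887^2 + 0.136^2)
uc = sqrt(0.321489 + 0.786769 + 0.018496)
uc = 1.0615

1.0615


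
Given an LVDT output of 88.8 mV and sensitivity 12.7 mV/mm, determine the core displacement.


Displacement = Vout / sensitivity.
d = 88.8 / 12.7
d = 6.992 mm

6.992 mm


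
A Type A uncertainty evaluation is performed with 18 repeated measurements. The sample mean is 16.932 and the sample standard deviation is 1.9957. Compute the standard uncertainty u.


The standard uncertainty for Type A evaluation is u = s / sqrt(n).
u = 1.9957 / sqrt(18)
u = 1.9957 / 4.2426
u = 0.4704

0.4704


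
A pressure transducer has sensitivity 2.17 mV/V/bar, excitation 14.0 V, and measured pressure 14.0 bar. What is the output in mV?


Output = sensitivity * Vex * P.
Vout = 2.17 * 14.0 * 14.0
Vout = 30.38 * 14.0
Vout = 425.32 mV

425.32 mV


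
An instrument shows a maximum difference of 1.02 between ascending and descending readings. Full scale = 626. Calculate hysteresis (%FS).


Hysteresis = (max difference / full scale) * 100%.
H = (1.02 / 626) * 100
H = 0.163 %FS

0.163 %FS


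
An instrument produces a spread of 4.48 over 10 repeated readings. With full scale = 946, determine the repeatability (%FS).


Repeatability = (spread / full scale) * 100%.
R = (4.48 / 946) * 100
R = 0.474 %FS

0.474 %FS


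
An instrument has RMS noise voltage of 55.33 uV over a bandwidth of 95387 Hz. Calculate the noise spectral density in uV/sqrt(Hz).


Noise spectral density = Vrms / sqrt(BW).
NSD = 55.33 / sqrt(95387)
NSD = 55.33 / 308.8479
NSD = 0.1791 uV/sqrt(Hz)

0.1791 uV/sqrt(Hz)


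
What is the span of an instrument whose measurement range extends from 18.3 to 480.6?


Span = upper range - lower range.
Span = 480.6 - (18.3)
Span = 462.3

462.3


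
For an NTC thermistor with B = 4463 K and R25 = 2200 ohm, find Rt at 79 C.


NTC thermistor equation: Rt = R25 * exp(B * (1/T - 1/T25)).
T in Kelvin: 352.15 K, T25 = 298.15 K
1/T - 1/T25 = 1/352.15 - 1/298.15 = -0.00051432
B * (1/T - 1/T25) = 4463 * -0.00051432 = -2.2954
Rt = 2200 * exp(-2.2954) = 221.6 ohm

221.6 ohm


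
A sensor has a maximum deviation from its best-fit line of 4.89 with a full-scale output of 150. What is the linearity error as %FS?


Linearity error = (max deviation / full scale) * 100%.
Linearity = (4.89 / 150) * 100
Linearity = 3.26 %FS

3.26 %FS


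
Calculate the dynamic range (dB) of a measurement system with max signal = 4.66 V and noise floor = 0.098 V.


Dynamic range = 20 * log10(Vmax / Vnoise).
DR = 20 * log10(4.66 / 0.098)
DR = 20 * log10(47.55)
DR = 33.54 dB

33.54 dB


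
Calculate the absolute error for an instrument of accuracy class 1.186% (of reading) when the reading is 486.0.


Absolute error = (accuracy% / 100) * reading.
Error = (1.186 / 100) * 486.0
Error = 0.01186 * 486.0
Error = 5.764

5.764


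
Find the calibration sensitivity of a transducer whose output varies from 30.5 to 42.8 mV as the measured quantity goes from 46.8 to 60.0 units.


Sensitivity = (y2 - y1) / (x2 - x1).
S = (42.8 - 30.5) / (60.0 - 46.8)
S = 12.3 / 13.2
S = 0.9318 mV/unit

0.9318 mV/unit


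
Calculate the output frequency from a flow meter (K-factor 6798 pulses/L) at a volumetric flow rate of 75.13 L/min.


Frequency = K * Q / 60 (converting L/min to L/s).
f = 6798 * 75.13 / 60
f = 510733.74 / 60
f = 8512.23 Hz

8512.23 Hz


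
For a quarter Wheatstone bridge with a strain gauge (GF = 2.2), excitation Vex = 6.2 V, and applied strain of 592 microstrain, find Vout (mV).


Quarter bridge output: Vout = (GF * epsilon * Vex) / 4.
Vout = (2.2 * 592e-6 * 6.2) / 4
Vout = 0.00807488 / 4 V
Vout = 0.00201872 V = 2.0187 mV

2.0187 mV


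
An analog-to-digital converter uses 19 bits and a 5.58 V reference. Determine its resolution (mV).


The resolution (LSB) of an ADC is Vref / 2^n.
LSB = 5.58 / 2^19
LSB = 5.58 / 524288
LSB = 1.064e-05 V = 0.01064301 mV

0.01064301 mV


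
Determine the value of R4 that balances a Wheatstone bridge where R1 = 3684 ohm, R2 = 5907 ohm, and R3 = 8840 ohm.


At balance: R1*R4 = R2*R3, so R4 = R2*R3/R1.
R4 = 5907 * 8840 / 3684
R4 = 52217880 / 3684
R4 = 14174.23 ohm

14174.23 ohm


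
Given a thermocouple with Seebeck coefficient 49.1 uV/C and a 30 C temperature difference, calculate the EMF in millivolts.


The thermocouple output V = sensitivity * dT.
V = 49.1 uV/C * 30 C
V = 1473.0 uV
V = 1.473 mV

1.473 mV


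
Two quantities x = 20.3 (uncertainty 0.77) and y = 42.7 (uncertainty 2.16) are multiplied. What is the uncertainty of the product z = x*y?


For a product z = x*y, the relative uncertainty is:
uz/z = sqrt((ux/x)^2 + (uy/y)^2)
Relative uncertainties: ux/x = 0.77/20.3 = 0.037931
uy/y = 2.16/42.7 = 0.050585
z = 20.3 * 42.7 = 866.8
uz = 866.8 * sqrt(0.037931^2 + 0.050585^2) = 54.806

54.806


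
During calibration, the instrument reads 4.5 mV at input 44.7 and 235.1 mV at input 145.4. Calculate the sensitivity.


Sensitivity = (y2 - y1) / (x2 - x1).
S = (235.1 - 4.5) / (145.4 - 44.7)
S = 230.6 / 100.7
S = 2.29 mV/unit

2.29 mV/unit


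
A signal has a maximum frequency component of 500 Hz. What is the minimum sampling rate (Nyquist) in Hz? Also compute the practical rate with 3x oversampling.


By Nyquist theorem, fs_min = 2 * fmax.
fs_min = 2 * 500 = 1000 Hz
Practical rate = 3 * fs_min = 3 * 1000 = 3000 Hz

fs_min = 1000 Hz, fs_practical = 3000 Hz


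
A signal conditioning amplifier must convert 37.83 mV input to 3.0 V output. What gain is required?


Gain = Vout / Vin (converting to same units).
G = 3.0 V / 37.83 mV
G = 3000.0 mV / 37.83 mV
G = 79.3

79.3


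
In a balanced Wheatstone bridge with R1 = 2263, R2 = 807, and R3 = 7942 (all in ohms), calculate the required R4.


At balance: R1*R4 = R2*R3, so R4 = R2*R3/R1.
R4 = 807 * 7942 / 2263
R4 = 6409194 / 2263
R4 = 2832.17 ohm

2832.17 ohm


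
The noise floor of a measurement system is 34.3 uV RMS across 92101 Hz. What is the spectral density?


Noise spectral density = Vrms / sqrt(BW).
NSD = 34.3 / sqrt(92101)
NSD = 34.3 / 303.4815
NSD = 0.113 uV/sqrt(Hz)

0.113 uV/sqrt(Hz)


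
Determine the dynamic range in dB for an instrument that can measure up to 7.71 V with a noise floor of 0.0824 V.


Dynamic range = 20 * log10(Vmax / Vnoise).
DR = 20 * log10(7.71 / 0.0824)
DR = 20 * log10(93.57)
DR = 39.42 dB

39.42 dB


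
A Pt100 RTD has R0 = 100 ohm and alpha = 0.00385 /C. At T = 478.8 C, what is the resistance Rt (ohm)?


The RTD equation: Rt = R0 * (1 + alpha * T).
Rt = 100 * (1 + 0.00385 * 478.8)
Rt = 100 * (1 + 1.84338)
Rt = 100 * 2.84338
Rt = 284.338 ohm

284.338 ohm


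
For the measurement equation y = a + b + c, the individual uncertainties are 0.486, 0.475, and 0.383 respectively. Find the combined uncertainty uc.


For a sum of independent quantities, uc = sqrt(u1^2 + u2^2 + u3^2).
uc = sqrt(0.486^2 + 0.475^2 + 0.383^2)
uc = sqrt(0.236196 + 0.225625 + 0.146689)
uc = 0.7801

0.7801


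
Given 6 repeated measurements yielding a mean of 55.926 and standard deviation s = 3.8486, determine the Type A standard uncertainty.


The standard uncertainty for Type A evaluation is u = s / sqrt(n).
u = 3.8486 / sqrt(6)
u = 3.8486 / 2.4495
u = 1.5712

1.5712


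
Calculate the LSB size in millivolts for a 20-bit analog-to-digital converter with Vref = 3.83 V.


The resolution (LSB) of an ADC is Vref / 2^n.
LSB = 3.83 / 2^20
LSB = 3.83 / 1048576
LSB = 3.65e-06 V = 0.00365257 mV

0.00365257 mV


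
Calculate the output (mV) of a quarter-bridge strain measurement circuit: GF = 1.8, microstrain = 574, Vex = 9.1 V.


Quarter bridge output: Vout = (GF * epsilon * Vex) / 4.
Vout = (1.8 * 574e-6 * 9.1) / 4
Vout = 0.00940212 / 4 V
Vout = 0.00235053 V = 2.3505 mV

2.3505 mV


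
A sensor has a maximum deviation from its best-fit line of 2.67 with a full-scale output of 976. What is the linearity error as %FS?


Linearity error = (max deviation / full scale) * 100%.
Linearity = (2.67 / 976) * 100
Linearity = 0.274 %FS

0.274 %FS


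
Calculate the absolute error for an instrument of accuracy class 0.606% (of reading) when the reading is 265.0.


Absolute error = (accuracy% / 100) * reading.
Error = (0.606 / 100) * 265.0
Error = 0.00606 * 265.0
Error = 1.6059

1.6059


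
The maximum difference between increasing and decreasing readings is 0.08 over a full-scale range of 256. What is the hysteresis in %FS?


Hysteresis = (max difference / full scale) * 100%.
H = (0.08 / 256) * 100
H = 0.031 %FS

0.031 %FS


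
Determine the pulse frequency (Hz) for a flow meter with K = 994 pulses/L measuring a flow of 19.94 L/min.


Frequency = K * Q / 60 (converting L/min to L/s).
f = 994 * 19.94 / 60
f = 19820.36 / 60
f = 330.34 Hz

330.34 Hz


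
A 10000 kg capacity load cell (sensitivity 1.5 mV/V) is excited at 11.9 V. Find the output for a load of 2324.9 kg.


Vout = rated_output * Vex * (load / capacity).
Vout = 1.5 * 11.9 * (2324.9 / 10000)
Vout = 1.5 * 11.9 * 0.23249
Vout = 4.15 mV

4.15 mV


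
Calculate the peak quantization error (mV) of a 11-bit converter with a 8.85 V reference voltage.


The maximum quantization error is +/- LSB/2.
LSB = Vref / 2^n = 8.85 / 2048 = 0.00432129 V
Max error = LSB / 2 = 0.00432129 / 2 = 0.00216064 V
Max error = 2.1606 mV

2.1606 mV


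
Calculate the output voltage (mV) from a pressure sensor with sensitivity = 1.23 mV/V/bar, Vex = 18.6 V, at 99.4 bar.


Output = sensitivity * Vex * P.
Vout = 1.23 * 18.6 * 99.4
Vout = 22.878 * 99.4
Vout = 2274.07 mV

2274.07 mV


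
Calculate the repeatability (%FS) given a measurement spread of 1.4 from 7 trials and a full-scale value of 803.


Repeatability = (spread / full scale) * 100%.
R = (1.4 / 803) * 100
R = 0.174 %FS

0.174 %FS


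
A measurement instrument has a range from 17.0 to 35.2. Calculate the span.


Span = upper range - lower range.
Span = 35.2 - (17.0)
Span = 18.2

18.2


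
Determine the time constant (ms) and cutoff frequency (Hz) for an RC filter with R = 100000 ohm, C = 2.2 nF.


Time constant: tau = R * C.
tau = 100000 * 2.20e-09 = 0.00022 s
tau = 0.22 ms
Cutoff frequency: fc = 1 / (2*pi*R*C).
fc = 1 / (2*pi*0.00022) = 723.43 Hz

tau = 0.22 ms, fc = 723.43 Hz


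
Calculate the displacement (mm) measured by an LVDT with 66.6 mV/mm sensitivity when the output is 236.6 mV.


Displacement = Vout / sensitivity.
d = 236.6 / 66.6
d = 3.553 mm

3.553 mm


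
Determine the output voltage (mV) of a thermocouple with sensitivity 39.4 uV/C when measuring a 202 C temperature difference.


The thermocouple output V = sensitivity * dT.
V = 39.4 uV/C * 202 C
V = 7958.8 uV
V = 7.959 mV

7.959 mV


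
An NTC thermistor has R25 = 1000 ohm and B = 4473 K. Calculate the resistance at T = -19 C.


NTC thermistor equation: Rt = R25 * exp(B * (1/T - 1/T25)).
T in Kelvin: 254.15 K, T25 = 298.15 K
1/T - 1/T25 = 1/254.15 - 1/298.15 = 0.00058067
B * (1/T - 1/T25) = 4473 * 0.00058067 = 2.5973
Rt = 1000 * exp(2.5973) = 13427.8 ohm

13427.8 ohm


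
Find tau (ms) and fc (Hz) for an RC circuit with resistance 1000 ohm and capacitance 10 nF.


Time constant: tau = R * C.
tau = 1000 * 1.00e-08 = 1e-05 s
tau = 0.01 ms
Cutoff frequency: fc = 1 / (2*pi*R*C).
fc = 1 / (2*pi*1e-05) = 15915.49 Hz

tau = 0.01 ms, fc = 15915.49 Hz


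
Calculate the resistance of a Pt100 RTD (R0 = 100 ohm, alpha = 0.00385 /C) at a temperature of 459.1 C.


The RTD equation: Rt = R0 * (1 + alpha * T).
Rt = 100 * (1 + 0.00385 * 459.1)
Rt = 100 * (1 + 1.767535)
Rt = 100 * 2.767535
Rt = 276.754 ohm

276.754 ohm


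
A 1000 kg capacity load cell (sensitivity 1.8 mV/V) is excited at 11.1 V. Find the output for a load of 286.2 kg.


Vout = rated_output * Vex * (load / capacity).
Vout = 1.8 * 11.1 * (286.2 / 1000)
Vout = 1.8 * 11.1 * 0.2862
Vout = 5.718 mV

5.718 mV


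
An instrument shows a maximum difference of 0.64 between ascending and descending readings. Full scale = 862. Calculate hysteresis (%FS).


Hysteresis = (max difference / full scale) * 100%.
H = (0.64 / 862) * 100
H = 0.074 %FS

0.074 %FS


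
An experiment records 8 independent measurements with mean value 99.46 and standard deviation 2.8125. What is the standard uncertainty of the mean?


The standard uncertainty for Type A evaluation is u = s / sqrt(n).
u = 2.8125 / sqrt(8)
u = 2.8125 / 2.8284
u = 0.9944

0.9944


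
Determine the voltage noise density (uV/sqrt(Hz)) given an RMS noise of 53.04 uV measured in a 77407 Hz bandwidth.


Noise spectral density = Vrms / sqrt(BW).
NSD = 53.04 / sqrt(77407)
NSD = 53.04 / 278.2211
NSD = 0.1906 uV/sqrt(Hz)

0.1906 uV/sqrt(Hz)


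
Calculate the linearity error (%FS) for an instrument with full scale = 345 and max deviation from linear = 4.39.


Linearity error = (max deviation / full scale) * 100%.
Linearity = (4.39 / 345) * 100
Linearity = 1.272 %FS

1.272 %FS


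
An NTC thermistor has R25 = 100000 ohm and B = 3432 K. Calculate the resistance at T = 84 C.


NTC thermistor equation: Rt = R25 * exp(B * (1/T - 1/T25)).
T in Kelvin: 357.15 K, T25 = 298.15 K
1/T - 1/T25 = 1/357.15 - 1/298.15 = -0.00055407
B * (1/T - 1/T25) = 3432 * -0.00055407 = -1.9016
Rt = 100000 * exp(-1.9016) = 14933.3 ohm

14933.3 ohm


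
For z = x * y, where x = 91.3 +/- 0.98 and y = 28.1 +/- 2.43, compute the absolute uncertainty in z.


For a product z = x*y, the relative uncertainty is:
uz/z = sqrt((ux/x)^2 + (uy/y)^2)
Relative uncertainties: ux/x = 0.98/91.3 = 0.010734
uy/y = 2.43/28.1 = 0.086477
z = 91.3 * 28.1 = 2565.5
uz = 2565.5 * sqrt(0.010734^2 + 0.086477^2) = 223.562

223.562


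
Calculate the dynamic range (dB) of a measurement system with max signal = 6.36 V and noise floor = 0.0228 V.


Dynamic range = 20 * log10(Vmax / Vnoise).
DR = 20 * log10(6.36 / 0.0228)
DR = 20 * log10(278.95)
DR = 48.91 dB

48.91 dB


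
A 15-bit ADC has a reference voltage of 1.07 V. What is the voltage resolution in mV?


The resolution (LSB) of an ADC is Vref / 2^n.
LSB = 1.07 / 2^15
LSB = 1.07 / 32768
LSB = 3.265e-05 V = 0.03265381 mV

0.03265381 mV


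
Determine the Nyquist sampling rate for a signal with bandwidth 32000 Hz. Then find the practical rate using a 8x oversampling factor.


By Nyquist theorem, fs_min = 2 * fmax.
fs_min = 2 * 32000 = 64000 Hz
Practical rate = 8 * fs_min = 8 * 64000 = 512000 Hz

fs_min = 64000 Hz, fs_practical = 512000 Hz


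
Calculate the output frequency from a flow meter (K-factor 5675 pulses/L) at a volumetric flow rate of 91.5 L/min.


Frequency = K * Q / 60 (converting L/min to L/s).
f = 5675 * 91.5 / 60
f = 519262.5 / 60
f = 8654.38 Hz

8654.38 Hz


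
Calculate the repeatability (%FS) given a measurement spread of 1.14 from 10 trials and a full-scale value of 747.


Repeatability = (spread / full scale) * 100%.
R = (1.14 / 747) * 100
R = 0.153 %FS

0.153 %FS


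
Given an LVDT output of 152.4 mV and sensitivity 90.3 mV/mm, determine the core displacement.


Displacement = Vout / sensitivity.
d = 152.4 / 90.3
d = 1.688 mm

1.688 mm


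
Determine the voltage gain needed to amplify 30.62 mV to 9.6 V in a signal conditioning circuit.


Gain = Vout / Vin (converting to same units).
G = 9.6 V / 30.62 mV
G = 9600.0 mV / 30.62 mV
G = 313.52

313.52


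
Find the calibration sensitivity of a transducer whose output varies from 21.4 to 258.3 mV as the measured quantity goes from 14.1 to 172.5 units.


Sensitivity = (y2 - y1) / (x2 - x1).
S = (258.3 - 21.4) / (172.5 - 14.1)
S = 236.9 / 158.4
S = 1.4956 mV/unit

1.4956 mV/unit


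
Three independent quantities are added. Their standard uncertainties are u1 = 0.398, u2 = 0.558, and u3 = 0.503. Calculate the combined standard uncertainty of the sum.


For a sum of independent quantities, uc = sqrt(u1^2 + u2^2 + u3^2).
uc = sqrt(0.398^2 + 0.558^2 + 0.503^2)
uc = sqrt(0.158404 + 0.311364 + 0.253009)
uc = 0.8502

0.8502


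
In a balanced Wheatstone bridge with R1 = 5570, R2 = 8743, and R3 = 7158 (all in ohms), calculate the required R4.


At balance: R1*R4 = R2*R3, so R4 = R2*R3/R1.
R4 = 8743 * 7158 / 5570
R4 = 62582394 / 5570
R4 = 11235.62 ohm

11235.62 ohm


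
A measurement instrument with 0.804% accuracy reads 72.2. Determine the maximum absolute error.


Absolute error = (accuracy% / 100) * reading.
Error = (0.804 / 100) * 72.2
Error = 0.00804 * 72.2
Error = 0.5805

0.5805


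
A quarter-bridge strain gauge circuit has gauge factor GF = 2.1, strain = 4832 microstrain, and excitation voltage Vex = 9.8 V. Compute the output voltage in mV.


Quarter bridge output: Vout = (GF * epsilon * Vex) / 4.
Vout = (2.1 * 4832e-6 * 9.8) / 4
Vout = 0.09944256 / 4 V
Vout = 0.02486064 V = 24.8606 mV

24.8606 mV


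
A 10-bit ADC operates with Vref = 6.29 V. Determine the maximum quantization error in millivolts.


The maximum quantization error is +/- LSB/2.
LSB = Vref / 2^n = 6.29 / 1024 = 0.00614258 V
Max error = LSB / 2 = 0.00614258 / 2 = 0.00307129 V
Max error = 3.0713 mV

3.0713 mV


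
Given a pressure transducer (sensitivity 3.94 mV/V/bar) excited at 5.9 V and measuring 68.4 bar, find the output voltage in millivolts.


Output = sensitivity * Vex * P.
Vout = 3.94 * 5.9 * 68.4
Vout = 23.246 * 68.4
Vout = 1590.03 mV

1590.03 mV


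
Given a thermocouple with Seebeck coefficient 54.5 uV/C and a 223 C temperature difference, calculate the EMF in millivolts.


The thermocouple output V = sensitivity * dT.
V = 54.5 uV/C * 223 C
V = 12153.5 uV
V = 12.153 mV

12.153 mV


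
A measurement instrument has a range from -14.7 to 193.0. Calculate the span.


Span = upper range - lower range.
Span = 193.0 - (-14.7)
Span = 207.7

207.7


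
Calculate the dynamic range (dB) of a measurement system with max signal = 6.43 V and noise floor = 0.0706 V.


Dynamic range = 20 * log10(Vmax / Vnoise).
DR = 20 * log10(6.43 / 0.0706)
DR = 20 * log10(91.08)
DR = 39.19 dB

39.19 dB


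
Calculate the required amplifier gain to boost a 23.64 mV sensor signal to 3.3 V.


Gain = Vout / Vin (converting to same units).
G = 3.3 V / 23.64 mV
G = 3300.0 mV / 23.64 mV
G = 139.59

139.59
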